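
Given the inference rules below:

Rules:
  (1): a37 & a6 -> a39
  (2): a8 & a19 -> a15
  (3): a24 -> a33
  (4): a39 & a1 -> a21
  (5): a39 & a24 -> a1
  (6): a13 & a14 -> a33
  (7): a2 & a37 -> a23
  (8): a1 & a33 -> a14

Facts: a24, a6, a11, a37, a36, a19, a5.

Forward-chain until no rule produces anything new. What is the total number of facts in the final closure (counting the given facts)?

12

Round 1 fires (1), (3), giving a39, a33.
Round 2 fires (5), giving a1.
Round 3 fires (4), (8), giving a21, a14.
Closure: {a1, a11, a14, a19, a21, a24, a33, a36, a37, a39, a5, a6} — 12 facts.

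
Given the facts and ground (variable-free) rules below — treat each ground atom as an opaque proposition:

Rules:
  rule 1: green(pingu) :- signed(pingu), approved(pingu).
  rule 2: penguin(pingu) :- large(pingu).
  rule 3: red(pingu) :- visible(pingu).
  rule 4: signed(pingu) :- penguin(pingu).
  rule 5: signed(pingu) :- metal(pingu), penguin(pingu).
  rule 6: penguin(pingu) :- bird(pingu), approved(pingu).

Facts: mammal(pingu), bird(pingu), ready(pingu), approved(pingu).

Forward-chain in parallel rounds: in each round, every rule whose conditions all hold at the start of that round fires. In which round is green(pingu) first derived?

Round 1 — rule 6, derive penguin(pingu).
Round 2 — rule 4, derive signed(pingu).
Round 3 — rule 1, derive green(pingu).
green(pingu) first appears in round 3.

3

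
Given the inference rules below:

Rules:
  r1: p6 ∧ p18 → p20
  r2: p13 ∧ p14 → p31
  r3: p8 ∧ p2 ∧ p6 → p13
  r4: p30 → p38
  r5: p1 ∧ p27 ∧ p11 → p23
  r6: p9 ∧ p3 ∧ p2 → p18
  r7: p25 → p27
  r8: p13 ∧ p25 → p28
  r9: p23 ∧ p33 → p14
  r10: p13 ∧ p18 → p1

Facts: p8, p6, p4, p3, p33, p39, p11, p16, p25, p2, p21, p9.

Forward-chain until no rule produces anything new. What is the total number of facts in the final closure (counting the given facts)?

Round 1 — r3, r6, r7, derive p13, p18, p27.
Round 2 — r1, r8, r10, derive p20, p28, p1.
Round 3 — r5, derive p23.
Round 4 — r9, derive p14.
Round 5 — r2, derive p31.
Closure: {p1, p11, p13, p14, p16, p18, p2, p20, p21, p23, p25, p27, p28, p3, p31, p33, p39, p4, p6, p8, p9} — 21 facts.

21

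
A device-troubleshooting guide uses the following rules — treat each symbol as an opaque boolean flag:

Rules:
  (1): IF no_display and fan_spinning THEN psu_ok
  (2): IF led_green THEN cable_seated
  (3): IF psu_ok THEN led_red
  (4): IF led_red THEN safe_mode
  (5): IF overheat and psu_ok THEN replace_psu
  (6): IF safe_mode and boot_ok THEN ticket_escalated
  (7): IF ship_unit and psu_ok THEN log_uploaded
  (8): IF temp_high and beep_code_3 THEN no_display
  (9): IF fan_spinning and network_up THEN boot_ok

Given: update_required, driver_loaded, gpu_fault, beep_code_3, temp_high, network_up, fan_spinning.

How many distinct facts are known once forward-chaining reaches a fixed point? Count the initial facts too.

[1] (8) [IF temp_high and beep_code_3 THEN no_display]; (9) [IF fan_spinning and network_up THEN boot_ok]. ⇒ new: no_display, boot_ok.
[2] (1) [IF no_display and fan_spinning THEN psu_ok]. ⇒ new: psu_ok.
[3] (3) [IF psu_ok THEN led_red]. ⇒ new: led_red.
[4] (4) [IF led_red THEN safe_mode]. ⇒ new: safe_mode.
[5] (6) [IF safe_mode and boot_ok THEN ticket_escalated]. ⇒ new: ticket_escalated.
Closure: {beep_code_3, boot_ok, driver_loaded, fan_spinning, gpu_fault, led_red, network_up, no_display, psu_ok, safe_mode, temp_high, ticket_escalated, update_required} — 13 facts.

13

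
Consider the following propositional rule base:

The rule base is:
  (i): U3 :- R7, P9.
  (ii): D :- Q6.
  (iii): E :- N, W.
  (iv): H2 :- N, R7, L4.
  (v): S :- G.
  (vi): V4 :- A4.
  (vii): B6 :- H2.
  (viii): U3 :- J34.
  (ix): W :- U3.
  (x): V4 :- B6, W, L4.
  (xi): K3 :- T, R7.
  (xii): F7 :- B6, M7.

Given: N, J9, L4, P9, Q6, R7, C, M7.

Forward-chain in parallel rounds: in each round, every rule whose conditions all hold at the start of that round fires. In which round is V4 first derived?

Round 1: (i) [U3 :- R7, P9.]; (ii) [D :- Q6.]; (iv) [H2 :- N, R7, L4.]. New: U3, D, H2.
Round 2: (vii) [B6 :- H2.]; (ix) [W :- U3.]. New: B6, W.
Round 3: (iii) [E :- N, W.]; (x) [V4 :- B6, W, L4.]; (xii) [F7 :- B6, M7.]. New: E, V4, F7.
V4 first appears in round 3.

3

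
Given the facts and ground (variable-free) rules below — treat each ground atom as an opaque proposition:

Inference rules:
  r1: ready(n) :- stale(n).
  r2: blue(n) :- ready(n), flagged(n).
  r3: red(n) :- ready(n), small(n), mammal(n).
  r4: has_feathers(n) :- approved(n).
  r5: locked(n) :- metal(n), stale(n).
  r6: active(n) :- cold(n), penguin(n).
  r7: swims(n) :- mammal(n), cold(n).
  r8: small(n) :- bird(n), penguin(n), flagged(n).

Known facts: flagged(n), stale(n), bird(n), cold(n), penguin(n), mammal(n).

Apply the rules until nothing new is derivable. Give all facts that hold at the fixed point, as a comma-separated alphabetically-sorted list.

active(n), bird(n), blue(n), cold(n), flagged(n), mammal(n), penguin(n), ready(n), red(n), small(n), stale(n), swims(n)

Round 1: r1 [ready(n) :- stale(n).]; r6 [active(n) :- cold(n), penguin(n).]; r7 [swims(n) :- mammal(n), cold(n).]; r8 [small(n) :- bird(n), penguin(n), flagged(n).]. New: ready(n), active(n), swims(n), small(n).
Round 2: r2 [blue(n) :- ready(n), flagged(n).]; r3 [red(n) :- ready(n), small(n), mammal(n).]. New: blue(n), red(n).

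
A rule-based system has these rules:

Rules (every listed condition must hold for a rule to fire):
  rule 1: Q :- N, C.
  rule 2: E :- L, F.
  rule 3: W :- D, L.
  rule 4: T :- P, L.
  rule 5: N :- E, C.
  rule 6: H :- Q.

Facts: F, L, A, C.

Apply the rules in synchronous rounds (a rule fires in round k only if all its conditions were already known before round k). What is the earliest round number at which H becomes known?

4

Round 1 — rule 2, derive E.
Round 2 — rule 5, derive N.
Round 3 — rule 1, derive Q.
Round 4 — rule 6, derive H.
H first appears in round 4.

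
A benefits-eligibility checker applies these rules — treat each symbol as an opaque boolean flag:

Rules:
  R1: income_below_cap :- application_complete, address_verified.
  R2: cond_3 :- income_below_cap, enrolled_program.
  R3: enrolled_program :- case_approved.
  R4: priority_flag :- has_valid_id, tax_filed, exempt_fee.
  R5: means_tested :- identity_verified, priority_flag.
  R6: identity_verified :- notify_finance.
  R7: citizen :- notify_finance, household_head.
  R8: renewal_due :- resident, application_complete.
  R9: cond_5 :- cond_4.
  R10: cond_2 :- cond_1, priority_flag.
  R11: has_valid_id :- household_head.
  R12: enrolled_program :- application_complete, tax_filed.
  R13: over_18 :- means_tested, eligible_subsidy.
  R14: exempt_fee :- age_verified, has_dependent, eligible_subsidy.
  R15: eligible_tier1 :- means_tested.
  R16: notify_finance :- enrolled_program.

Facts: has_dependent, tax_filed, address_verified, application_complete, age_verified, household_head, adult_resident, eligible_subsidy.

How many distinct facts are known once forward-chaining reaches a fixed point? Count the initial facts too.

20

Round 1 — R1, R11, R12, R14, derive income_below_cap, has_valid_id, enrolled_program, exempt_fee.
Round 2 — R2, R4, R16, derive cond_3, priority_flag, notify_finance.
Round 3 — R6, R7, derive identity_verified, citizen.
Round 4 — R5, derive means_tested.
Round 5 — R13, R15, derive over_18, eligible_tier1.
Closure: {address_verified, adult_resident, age_verified, application_complete, citizen, cond_3, eligible_subsidy, eligible_tier1, enrolled_program, exempt_fee, has_dependent, has_valid_id, household_head, identity_verified, income_below_cap, means_tested, notify_finance, over_18, priority_flag, tax_filed} — 20 facts.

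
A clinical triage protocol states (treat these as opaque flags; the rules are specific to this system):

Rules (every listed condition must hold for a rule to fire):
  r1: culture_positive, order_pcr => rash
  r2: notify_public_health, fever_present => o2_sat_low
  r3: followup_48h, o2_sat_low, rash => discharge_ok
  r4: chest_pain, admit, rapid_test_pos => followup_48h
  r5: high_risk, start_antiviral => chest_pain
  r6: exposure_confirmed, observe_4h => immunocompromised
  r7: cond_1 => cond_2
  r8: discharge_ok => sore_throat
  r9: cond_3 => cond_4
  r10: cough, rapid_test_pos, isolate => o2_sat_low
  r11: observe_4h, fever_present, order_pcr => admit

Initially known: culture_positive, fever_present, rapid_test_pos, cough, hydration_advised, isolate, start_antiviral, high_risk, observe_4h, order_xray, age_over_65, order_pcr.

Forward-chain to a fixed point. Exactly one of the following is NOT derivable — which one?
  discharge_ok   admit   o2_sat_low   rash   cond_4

cond_4

Round 1: r1 [culture_positive, order_pcr => rash]; r5 [high_risk, start_antiviral => chest_pain]; r10 [cough, rapid_test_pos, isolate => o2_sat_low]; r11 [observe_4h, fever_present, order_pcr => admit]. Adds rash, chest_pain, o2_sat_low, admit.
Round 2: r4 [chest_pain, admit, rapid_test_pos => followup_48h]. Adds followup_48h.
Round 3: r3 [followup_48h, o2_sat_low, rash => discharge_ok]. Adds discharge_ok.
Round 4: r8 [discharge_ok => sore_throat]. Adds sore_throat.
Derived: rash (round 1), o2_sat_low (round 1), discharge_ok (round 3), admit (round 1). cond_4 never appears in any round.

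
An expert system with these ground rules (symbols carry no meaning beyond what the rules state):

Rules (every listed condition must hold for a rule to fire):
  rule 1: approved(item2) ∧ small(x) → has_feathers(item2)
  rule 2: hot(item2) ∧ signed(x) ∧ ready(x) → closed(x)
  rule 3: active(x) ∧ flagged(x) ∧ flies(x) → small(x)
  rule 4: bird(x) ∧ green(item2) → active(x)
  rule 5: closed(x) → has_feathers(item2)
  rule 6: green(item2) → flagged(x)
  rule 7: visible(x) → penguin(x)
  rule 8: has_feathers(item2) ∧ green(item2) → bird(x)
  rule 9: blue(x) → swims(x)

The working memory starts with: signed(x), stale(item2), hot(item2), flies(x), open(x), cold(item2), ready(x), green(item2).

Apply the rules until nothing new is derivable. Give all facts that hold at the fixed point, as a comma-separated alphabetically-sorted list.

Round 1: rule 2 [hot(item2) ∧ signed(x) ∧ ready(x) → closed(x)]; rule 6 [green(item2) → flagged(x)]. Adds closed(x), flagged(x).
Round 2: rule 5 [closed(x) → has_feathers(item2)]. Adds has_feathers(item2).
Round 3: rule 8 [has_feathers(item2) ∧ green(item2) → bird(x)]. Adds bird(x).
Round 4: rule 4 [bird(x) ∧ green(item2) → active(x)]. Adds active(x).
Round 5: rule 3 [active(x) ∧ flagged(x) ∧ flies(x) → small(x)]. Adds small(x).

active(x), bird(x), closed(x), cold(item2), flagged(x), flies(x), green(item2), has_feathers(item2), hot(item2), open(x), ready(x), signed(x), small(x), stale(item2)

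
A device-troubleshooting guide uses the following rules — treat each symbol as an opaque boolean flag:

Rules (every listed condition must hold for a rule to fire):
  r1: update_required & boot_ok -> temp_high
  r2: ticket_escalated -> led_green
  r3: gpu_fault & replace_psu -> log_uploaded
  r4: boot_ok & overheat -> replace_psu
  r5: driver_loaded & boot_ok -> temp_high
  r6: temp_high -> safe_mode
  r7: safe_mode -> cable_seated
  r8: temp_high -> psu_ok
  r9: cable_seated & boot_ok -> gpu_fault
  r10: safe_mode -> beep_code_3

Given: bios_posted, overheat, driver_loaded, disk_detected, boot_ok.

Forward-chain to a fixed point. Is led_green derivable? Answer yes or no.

[1] r4 [boot_ok & overheat -> replace_psu]; r5 [driver_loaded & boot_ok -> temp_high]. ⇒ new: replace_psu, temp_high.
[2] r6 [temp_high -> safe_mode]; r8 [temp_high -> psu_ok]. ⇒ new: safe_mode, psu_ok.
[3] r7 [safe_mode -> cable_seated]; r10 [safe_mode -> beep_code_3]. ⇒ new: cable_seated, beep_code_3.
[4] r9 [cable_seated & boot_ok -> gpu_fault]. ⇒ new: gpu_fault.
[5] r3 [gpu_fault & replace_psu -> log_uploaded]. ⇒ new: log_uploaded.
Fixed point reached. led_green is concluded only by r2; r2 needs ticket_escalated (never derived).

no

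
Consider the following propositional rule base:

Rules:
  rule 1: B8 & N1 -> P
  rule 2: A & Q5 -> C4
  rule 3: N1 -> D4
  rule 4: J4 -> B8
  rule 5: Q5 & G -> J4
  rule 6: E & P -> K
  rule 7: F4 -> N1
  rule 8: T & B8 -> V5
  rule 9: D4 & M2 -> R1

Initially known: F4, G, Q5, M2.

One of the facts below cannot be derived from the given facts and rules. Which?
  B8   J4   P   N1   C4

C4

Round 1 — rule 5, rule 7, derive J4, N1.
Round 2 — rule 3, rule 4, derive D4, B8.
Round 3 — rule 1, rule 9, derive P, R1.
Derived: N1 (round 1), P (round 3), J4 (round 1), B8 (round 2). C4 never appears in any round.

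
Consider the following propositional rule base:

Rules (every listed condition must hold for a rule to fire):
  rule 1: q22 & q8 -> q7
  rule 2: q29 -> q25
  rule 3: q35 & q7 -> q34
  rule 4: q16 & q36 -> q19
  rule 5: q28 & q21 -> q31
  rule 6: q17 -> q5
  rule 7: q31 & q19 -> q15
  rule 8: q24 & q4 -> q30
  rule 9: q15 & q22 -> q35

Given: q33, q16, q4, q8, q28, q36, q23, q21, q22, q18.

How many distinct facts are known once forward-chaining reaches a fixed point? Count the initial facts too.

[1] rule 1 [q22 & q8 -> q7]; rule 4 [q16 & q36 -> q19]; rule 5 [q28 & q21 -> q31]. ⇒ new: q7, q19, q31.
[2] rule 7 [q31 & q19 -> q15]. ⇒ new: q15.
[3] rule 9 [q15 & q22 -> q35]. ⇒ new: q35.
[4] rule 3 [q35 & q7 -> q34]. ⇒ new: q34.
Closure: {q15, q16, q18, q19, q21, q22, q23, q28, q31, q33, q34, q35, q36, q4, q7, q8} — 16 facts.

16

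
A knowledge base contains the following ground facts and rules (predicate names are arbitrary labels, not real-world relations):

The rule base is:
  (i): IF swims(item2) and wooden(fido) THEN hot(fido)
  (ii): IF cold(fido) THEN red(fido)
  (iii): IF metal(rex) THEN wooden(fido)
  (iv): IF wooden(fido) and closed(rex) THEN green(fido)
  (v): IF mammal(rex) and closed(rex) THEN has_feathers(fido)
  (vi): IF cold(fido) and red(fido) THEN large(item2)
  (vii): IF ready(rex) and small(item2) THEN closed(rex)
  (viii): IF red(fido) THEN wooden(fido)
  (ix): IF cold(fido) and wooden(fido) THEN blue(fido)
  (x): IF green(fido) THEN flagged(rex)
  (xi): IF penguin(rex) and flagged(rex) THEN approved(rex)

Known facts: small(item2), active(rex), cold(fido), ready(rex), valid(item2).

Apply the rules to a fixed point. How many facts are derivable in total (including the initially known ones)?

12

Round 1: (ii) [IF cold(fido) THEN red(fido)]; (vii) [IF ready(rex) and small(item2) THEN closed(rex)]. Adds red(fido), closed(rex).
Round 2: (vi) [IF cold(fido) and red(fido) THEN large(item2)]; (viii) [IF red(fido) THEN wooden(fido)]. Adds large(item2), wooden(fido).
Round 3: (iv) [IF wooden(fido) and closed(rex) THEN green(fido)]; (ix) [IF cold(fido) and wooden(fido) THEN blue(fido)]. Adds green(fido), blue(fido).
Round 4: (x) [IF green(fido) THEN flagged(rex)]. Adds flagged(rex).
Closure: {active(rex), blue(fido), closed(rex), cold(fido), flagged(rex), green(fido), large(item2), ready(rex), red(fido), small(item2), valid(item2), wooden(fido)} — 12 facts.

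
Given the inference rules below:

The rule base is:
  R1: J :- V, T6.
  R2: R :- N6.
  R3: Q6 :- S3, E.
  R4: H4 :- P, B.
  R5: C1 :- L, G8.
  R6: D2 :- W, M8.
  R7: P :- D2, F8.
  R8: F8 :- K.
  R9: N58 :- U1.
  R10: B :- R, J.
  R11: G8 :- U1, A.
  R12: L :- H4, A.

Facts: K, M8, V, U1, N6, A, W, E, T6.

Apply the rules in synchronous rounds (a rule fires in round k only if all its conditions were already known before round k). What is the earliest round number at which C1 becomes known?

[1] R1 [J :- V, T6.]; R2 [R :- N6.]; R6 [D2 :- W, M8.]; R8 [F8 :- K.]; R9 [N58 :- U1.]; R11 [G8 :- U1, A.]. ⇒ new: J, R, D2, F8, N58, G8.
[2] R7 [P :- D2, F8.]; R10 [B :- R, J.]. ⇒ new: P, B.
[3] R4 [H4 :- P, B.]. ⇒ new: H4.
[4] R12 [L :- H4, A.]. ⇒ new: L.
[5] R5 [C1 :- L, G8.]. ⇒ new: C1.
C1 first appears in round 5.

5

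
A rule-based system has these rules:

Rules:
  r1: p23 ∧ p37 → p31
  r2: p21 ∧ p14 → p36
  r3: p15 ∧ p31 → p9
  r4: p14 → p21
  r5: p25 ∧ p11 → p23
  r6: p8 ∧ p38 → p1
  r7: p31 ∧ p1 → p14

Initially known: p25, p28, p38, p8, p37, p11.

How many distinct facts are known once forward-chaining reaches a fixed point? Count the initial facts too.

12

Round 1 — r5, r6, derive p23, p1.
Round 2 — r1, derive p31.
Round 3 — r7, derive p14.
Round 4 — r4, derive p21.
Round 5 — r2, derive p36.
Closure: {p1, p11, p14, p21, p23, p25, p28, p31, p36, p37, p38, p8} — 12 facts.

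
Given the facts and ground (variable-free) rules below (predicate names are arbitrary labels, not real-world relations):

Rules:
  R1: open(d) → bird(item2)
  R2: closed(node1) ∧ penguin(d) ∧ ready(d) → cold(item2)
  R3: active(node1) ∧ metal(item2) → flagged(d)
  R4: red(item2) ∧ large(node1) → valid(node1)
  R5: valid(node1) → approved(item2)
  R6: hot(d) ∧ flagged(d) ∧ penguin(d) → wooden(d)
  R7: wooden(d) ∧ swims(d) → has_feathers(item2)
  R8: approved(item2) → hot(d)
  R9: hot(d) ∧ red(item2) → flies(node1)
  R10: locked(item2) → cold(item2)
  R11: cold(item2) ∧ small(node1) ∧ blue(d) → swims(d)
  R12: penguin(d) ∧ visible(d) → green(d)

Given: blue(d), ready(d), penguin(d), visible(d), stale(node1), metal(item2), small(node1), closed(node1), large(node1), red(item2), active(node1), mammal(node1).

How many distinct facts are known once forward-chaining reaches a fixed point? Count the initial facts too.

22

Round 1 fires R2, R3, R4, R12, giving cold(item2), flagged(d), valid(node1), green(d).
Round 2 fires R5, R11, giving approved(item2), swims(d).
Round 3 fires R8, giving hot(d).
Round 4 fires R6, R9, giving wooden(d), flies(node1).
Round 5 fires R7, giving has_feathers(item2).
Closure: {active(node1), approved(item2), blue(d), closed(node1), cold(item2), flagged(d), flies(node1), green(d), has_feathers(item2), hot(d), large(node1), mammal(node1), metal(item2), penguin(d), ready(d), red(item2), small(node1), stale(node1), swims(d), valid(node1), visible(d), wooden(d)} — 22 facts.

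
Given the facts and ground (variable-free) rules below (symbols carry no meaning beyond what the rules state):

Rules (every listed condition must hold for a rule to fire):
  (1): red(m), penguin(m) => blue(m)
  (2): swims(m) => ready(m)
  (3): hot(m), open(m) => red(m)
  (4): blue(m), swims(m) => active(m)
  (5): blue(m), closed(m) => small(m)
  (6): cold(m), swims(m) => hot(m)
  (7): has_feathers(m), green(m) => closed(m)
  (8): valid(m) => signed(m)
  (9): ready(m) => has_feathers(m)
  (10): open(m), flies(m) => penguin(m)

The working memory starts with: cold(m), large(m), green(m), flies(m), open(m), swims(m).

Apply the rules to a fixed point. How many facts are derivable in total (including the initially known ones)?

Round 1 fires (2), (6), (10), giving ready(m), hot(m), penguin(m).
Round 2 fires (3), (9), giving red(m), has_feathers(m).
Round 3 fires (1), (7), giving blue(m), closed(m).
Round 4 fires (4), (5), giving active(m), small(m).
Closure: {active(m), blue(m), closed(m), cold(m), flies(m), green(m), has_feathers(m), hot(m), large(m), open(m), penguin(m), ready(m), red(m), small(m), swims(m)} — 15 facts.

15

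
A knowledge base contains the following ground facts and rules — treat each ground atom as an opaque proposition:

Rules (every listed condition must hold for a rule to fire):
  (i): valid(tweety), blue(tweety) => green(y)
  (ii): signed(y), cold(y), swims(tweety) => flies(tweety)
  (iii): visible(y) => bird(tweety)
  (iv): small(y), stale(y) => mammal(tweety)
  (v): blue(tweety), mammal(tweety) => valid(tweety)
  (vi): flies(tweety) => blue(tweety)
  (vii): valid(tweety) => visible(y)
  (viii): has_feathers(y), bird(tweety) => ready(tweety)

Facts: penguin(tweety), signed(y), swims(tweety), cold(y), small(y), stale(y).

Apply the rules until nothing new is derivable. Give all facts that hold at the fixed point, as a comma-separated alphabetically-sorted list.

[1] (ii) [signed(y), cold(y), swims(tweety) => flies(tweety)]; (iv) [small(y), stale(y) => mammal(tweety)]. ⇒ new: flies(tweety), mammal(tweety).
[2] (vi) [flies(tweety) => blue(tweety)]. ⇒ new: blue(tweety).
[3] (v) [blue(tweety), mammal(tweety) => valid(tweety)]. ⇒ new: valid(tweety).
[4] (i) [valid(tweety), blue(tweety) => green(y)]; (vii) [valid(tweety) => visible(y)]. ⇒ new: green(y), visible(y).
[5] (iii) [visible(y) => bird(tweety)]. ⇒ new: bird(tweety).

bird(tweety), blue(tweety), cold(y), flies(tweety), green(y), mammal(tweety), penguin(tweety), signed(y), small(y), stale(y), swims(tweety), valid(tweety), visible(y)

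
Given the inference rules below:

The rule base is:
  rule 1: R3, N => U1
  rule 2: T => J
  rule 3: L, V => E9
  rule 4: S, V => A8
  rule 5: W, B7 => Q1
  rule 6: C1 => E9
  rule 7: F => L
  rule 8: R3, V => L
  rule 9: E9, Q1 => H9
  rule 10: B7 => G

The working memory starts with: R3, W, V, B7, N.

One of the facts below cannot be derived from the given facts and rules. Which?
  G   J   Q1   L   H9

[1] rule 1 [R3, N => U1]; rule 5 [W, B7 => Q1]; rule 8 [R3, V => L]; rule 10 [B7 => G]. ⇒ new: U1, Q1, L, G.
[2] rule 3 [L, V => E9]. ⇒ new: E9.
[3] rule 9 [E9, Q1 => H9]. ⇒ new: H9.
Derived: L (round 1), G (round 1), Q1 (round 1), H9 (round 3). J never appears in any round.

J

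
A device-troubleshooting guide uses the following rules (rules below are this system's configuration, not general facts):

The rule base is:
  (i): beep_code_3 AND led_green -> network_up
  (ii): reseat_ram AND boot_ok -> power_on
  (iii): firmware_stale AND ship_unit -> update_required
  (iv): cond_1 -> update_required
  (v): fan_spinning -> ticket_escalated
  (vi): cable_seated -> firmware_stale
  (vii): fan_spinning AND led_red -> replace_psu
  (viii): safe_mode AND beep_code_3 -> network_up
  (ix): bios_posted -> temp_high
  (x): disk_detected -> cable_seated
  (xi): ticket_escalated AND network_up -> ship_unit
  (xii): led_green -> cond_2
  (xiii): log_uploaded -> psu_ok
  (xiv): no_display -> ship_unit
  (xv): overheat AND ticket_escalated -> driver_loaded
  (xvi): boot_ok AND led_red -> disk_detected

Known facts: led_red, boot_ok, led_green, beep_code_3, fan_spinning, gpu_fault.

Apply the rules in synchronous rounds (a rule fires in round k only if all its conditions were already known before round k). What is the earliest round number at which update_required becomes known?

Round 1: (i) [beep_code_3 AND led_green -> network_up]; (v) [fan_spinning -> ticket_escalated]; (vii) [fan_spinning AND led_red -> replace_psu]; (xii) [led_green -> cond_2]; (xvi) [boot_ok AND led_red -> disk_detected]. New: network_up, ticket_escalated, replace_psu, cond_2, disk_detected.
Round 2: (x) [disk_detected -> cable_seated]; (xi) [ticket_escalated AND network_up -> ship_unit]. New: cable_seated, ship_unit.
Round 3: (vi) [cable_seated -> firmware_stale]. New: firmware_stale.
Round 4: (iii) [firmware_stale AND ship_unit -> update_required]. New: update_required.
update_required first appears in round 4.

4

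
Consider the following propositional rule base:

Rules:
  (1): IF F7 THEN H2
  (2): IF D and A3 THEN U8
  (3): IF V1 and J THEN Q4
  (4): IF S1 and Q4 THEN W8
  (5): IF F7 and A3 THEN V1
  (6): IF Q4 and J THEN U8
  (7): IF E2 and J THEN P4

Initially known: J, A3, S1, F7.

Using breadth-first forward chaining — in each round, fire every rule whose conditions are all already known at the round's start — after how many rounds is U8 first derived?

Round 1: (1) [IF F7 THEN H2]; (5) [IF F7 and A3 THEN V1]. New: H2, V1.
Round 2: (3) [IF V1 and J THEN Q4]. New: Q4.
Round 3: (4) [IF S1 and Q4 THEN W8]; (6) [IF Q4 and J THEN U8]. New: W8, U8.
U8 first appears in round 3.

3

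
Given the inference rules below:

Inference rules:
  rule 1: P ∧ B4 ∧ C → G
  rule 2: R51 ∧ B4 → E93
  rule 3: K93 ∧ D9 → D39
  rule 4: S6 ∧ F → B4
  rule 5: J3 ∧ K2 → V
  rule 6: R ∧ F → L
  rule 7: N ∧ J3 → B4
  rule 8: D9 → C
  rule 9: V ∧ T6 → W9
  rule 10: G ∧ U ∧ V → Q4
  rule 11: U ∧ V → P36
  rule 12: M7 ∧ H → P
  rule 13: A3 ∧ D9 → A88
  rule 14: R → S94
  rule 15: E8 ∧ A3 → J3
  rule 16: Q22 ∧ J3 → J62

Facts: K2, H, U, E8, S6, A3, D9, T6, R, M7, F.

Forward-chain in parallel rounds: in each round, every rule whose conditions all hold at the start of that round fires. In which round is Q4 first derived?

3

Round 1: rule 4 [S6 ∧ F → B4]; rule 6 [R ∧ F → L]; rule 8 [D9 → C]; rule 12 [M7 ∧ H → P]; rule 13 [A3 ∧ D9 → A88]; rule 14 [R → S94]; rule 15 [E8 ∧ A3 → J3]. Adds B4, L, C, P, A88, S94, J3.
Round 2: rule 1 [P ∧ B4 ∧ C → G]; rule 5 [J3 ∧ K2 → V]. Adds G, V.
Round 3: rule 9 [V ∧ T6 → W9]; rule 10 [G ∧ U ∧ V → Q4]; rule 11 [U ∧ V → P36]. Adds W9, Q4, P36.
Q4 first appears in round 3.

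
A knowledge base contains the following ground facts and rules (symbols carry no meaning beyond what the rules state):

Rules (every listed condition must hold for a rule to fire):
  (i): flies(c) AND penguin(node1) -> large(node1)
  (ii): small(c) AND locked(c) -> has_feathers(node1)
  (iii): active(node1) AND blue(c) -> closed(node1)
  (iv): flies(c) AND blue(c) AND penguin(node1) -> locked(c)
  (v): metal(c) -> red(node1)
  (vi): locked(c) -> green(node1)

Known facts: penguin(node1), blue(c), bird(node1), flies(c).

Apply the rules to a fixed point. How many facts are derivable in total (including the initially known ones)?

Round 1: (i) [flies(c) AND penguin(node1) -> large(node1)]; (iv) [flies(c) AND blue(c) AND penguin(node1) -> locked(c)]. New: large(node1), locked(c).
Round 2: (vi) [locked(c) -> green(node1)]. New: green(node1).
Closure: {bird(node1), blue(c), flies(c), green(node1), large(node1), locked(c), penguin(node1)} — 7 facts.

7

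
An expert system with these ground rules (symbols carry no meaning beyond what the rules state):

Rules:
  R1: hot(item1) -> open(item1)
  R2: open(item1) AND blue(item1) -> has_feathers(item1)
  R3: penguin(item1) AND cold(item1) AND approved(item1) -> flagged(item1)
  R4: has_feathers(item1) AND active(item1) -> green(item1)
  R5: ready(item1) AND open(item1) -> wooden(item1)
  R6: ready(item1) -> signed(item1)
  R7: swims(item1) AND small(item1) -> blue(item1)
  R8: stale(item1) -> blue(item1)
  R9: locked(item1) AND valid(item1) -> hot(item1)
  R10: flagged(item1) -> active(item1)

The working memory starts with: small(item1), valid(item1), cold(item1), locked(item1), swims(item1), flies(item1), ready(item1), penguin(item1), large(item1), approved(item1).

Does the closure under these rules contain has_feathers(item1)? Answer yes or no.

yes

Round 1: R3 [penguin(item1) AND cold(item1) AND approved(item1) -> flagged(item1)]; R6 [ready(item1) -> signed(item1)]; R7 [swims(item1) AND small(item1) -> blue(item1)]; R9 [locked(item1) AND valid(item1) -> hot(item1)]. Adds flagged(item1), signed(item1), blue(item1), hot(item1).
Round 2: R1 [hot(item1) -> open(item1)]; R10 [flagged(item1) -> active(item1)]. Adds open(item1), active(item1).
Round 3: R2 [open(item1) AND blue(item1) -> has_feathers(item1)]; R5 [ready(item1) AND open(item1) -> wooden(item1)]. Adds has_feathers(item1), wooden(item1).
Round 4: R4 [has_feathers(item1) AND active(item1) -> green(item1)]. Adds green(item1).
has_feathers(item1) appears in round 3, so it is derivable.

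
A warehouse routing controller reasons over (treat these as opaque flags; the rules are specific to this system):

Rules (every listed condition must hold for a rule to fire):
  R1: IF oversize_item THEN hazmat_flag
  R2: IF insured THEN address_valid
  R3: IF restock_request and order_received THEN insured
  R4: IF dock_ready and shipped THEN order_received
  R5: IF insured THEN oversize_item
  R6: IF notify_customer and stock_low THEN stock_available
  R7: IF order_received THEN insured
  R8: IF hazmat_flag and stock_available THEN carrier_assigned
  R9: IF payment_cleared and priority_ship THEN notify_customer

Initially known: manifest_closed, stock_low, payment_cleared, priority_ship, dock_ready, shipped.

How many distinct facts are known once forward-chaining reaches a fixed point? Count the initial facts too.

14

Round 1 fires R4, R9, giving order_received, notify_customer.
Round 2 fires R6, R7, giving stock_available, insured.
Round 3 fires R2, R5, giving address_valid, oversize_item.
Round 4 fires R1, giving hazmat_flag.
Round 5 fires R8, giving carrier_assigned.
Closure: {address_valid, carrier_assigned, dock_ready, hazmat_flag, insured, manifest_closed, notify_customer, order_received, oversize_item, payment_cleared, priority_ship, shipped, stock_available, stock_low} — 14 facts.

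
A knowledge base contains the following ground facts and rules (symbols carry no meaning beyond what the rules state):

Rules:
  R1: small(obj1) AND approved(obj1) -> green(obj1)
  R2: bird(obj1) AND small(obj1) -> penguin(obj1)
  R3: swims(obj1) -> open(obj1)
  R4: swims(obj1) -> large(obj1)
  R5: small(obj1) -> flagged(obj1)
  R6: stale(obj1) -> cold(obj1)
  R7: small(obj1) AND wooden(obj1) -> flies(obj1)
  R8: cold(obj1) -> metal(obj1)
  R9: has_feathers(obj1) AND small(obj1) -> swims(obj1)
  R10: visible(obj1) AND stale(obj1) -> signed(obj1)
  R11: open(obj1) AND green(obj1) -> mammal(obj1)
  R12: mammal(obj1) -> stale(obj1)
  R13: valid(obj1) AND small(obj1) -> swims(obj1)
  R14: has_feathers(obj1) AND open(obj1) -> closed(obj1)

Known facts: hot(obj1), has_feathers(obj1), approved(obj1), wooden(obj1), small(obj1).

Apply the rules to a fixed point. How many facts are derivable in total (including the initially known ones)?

16

Round 1: R1 [small(obj1) AND approved(obj1) -> green(obj1)]; R5 [small(obj1) -> flagged(obj1)]; R7 [small(obj1) AND wooden(obj1) -> flies(obj1)]; R9 [has_feathers(obj1) AND small(obj1) -> swims(obj1)]. New: green(obj1), flagged(obj1), flies(obj1), swims(obj1).
Round 2: R3 [swims(obj1) -> open(obj1)]; R4 [swims(obj1) -> large(obj1)]. New: open(obj1), large(obj1).
Round 3: R11 [open(obj1) AND green(obj1) -> mammal(obj1)]; R14 [has_feathers(obj1) AND open(obj1) -> closed(obj1)]. New: mammal(obj1), closed(obj1).
Round 4: R12 [mammal(obj1) -> stale(obj1)]. New: stale(obj1).
Round 5: R6 [stale(obj1) -> cold(obj1)]. New: cold(obj1).
Round 6: R8 [cold(obj1) -> metal(obj1)]. New: metal(obj1).
Closure: {approved(obj1), closed(obj1), cold(obj1), flagged(obj1), flies(obj1), green(obj1), has_feathers(obj1), hot(obj1), large(obj1), mammal(obj1), metal(obj1), open(obj1), small(obj1), stale(obj1), swims(obj1), wooden(obj1)} — 16 facts.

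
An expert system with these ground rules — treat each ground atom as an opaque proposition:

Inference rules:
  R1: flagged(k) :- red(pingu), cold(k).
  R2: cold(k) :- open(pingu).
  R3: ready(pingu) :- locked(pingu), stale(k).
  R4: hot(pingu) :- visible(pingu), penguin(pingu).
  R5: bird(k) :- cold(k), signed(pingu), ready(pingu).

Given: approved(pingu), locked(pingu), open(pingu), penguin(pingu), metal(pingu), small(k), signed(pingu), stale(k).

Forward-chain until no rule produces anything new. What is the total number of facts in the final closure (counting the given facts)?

Round 1: R2 [cold(k) :- open(pingu).]; R3 [ready(pingu) :- locked(pingu), stale(k).]. Adds cold(k), ready(pingu).
Round 2: R5 [bird(k) :- cold(k), signed(pingu), ready(pingu).]. Adds bird(k).
Closure: {approved(pingu), bird(k), cold(k), locked(pingu), metal(pingu), open(pingu), penguin(pingu), ready(pingu), signed(pingu), small(k), stale(k)} — 11 facts.

11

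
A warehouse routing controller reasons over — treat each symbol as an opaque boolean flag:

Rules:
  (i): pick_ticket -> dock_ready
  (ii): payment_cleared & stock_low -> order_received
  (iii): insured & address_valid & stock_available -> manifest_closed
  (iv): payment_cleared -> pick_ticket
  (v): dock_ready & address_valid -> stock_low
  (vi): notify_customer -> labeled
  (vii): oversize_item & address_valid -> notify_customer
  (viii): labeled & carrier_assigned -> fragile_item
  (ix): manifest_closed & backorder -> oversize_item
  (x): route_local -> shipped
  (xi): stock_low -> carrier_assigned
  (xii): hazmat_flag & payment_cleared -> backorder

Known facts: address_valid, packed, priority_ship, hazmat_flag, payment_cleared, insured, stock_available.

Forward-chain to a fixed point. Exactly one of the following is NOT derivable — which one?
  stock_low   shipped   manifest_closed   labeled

Round 1: (iii) [insured & address_valid & stock_available -> manifest_closed]; (iv) [payment_cleared -> pick_ticket]; (xii) [hazmat_flag & payment_cleared -> backorder]. Adds manifest_closed, pick_ticket, backorder.
Round 2: (i) [pick_ticket -> dock_ready]; (ix) [manifest_closed & backorder -> oversize_item]. Adds dock_ready, oversize_item.
Round 3: (v) [dock_ready & address_valid -> stock_low]; (vii) [oversize_item & address_valid -> notify_customer]. Adds stock_low, notify_customer.
Round 4: (ii) [payment_cleared & stock_low -> order_received]; (vi) [notify_customer -> labeled]; (xi) [stock_low -> carrier_assigned]. Adds order_received, labeled, carrier_assigned.
Round 5: (viii) [labeled & carrier_assigned -> fragile_item]. Adds fragile_item.
Derived: labeled (round 4), manifest_closed (round 1), stock_low (round 3). shipped never appears in any round.

shipped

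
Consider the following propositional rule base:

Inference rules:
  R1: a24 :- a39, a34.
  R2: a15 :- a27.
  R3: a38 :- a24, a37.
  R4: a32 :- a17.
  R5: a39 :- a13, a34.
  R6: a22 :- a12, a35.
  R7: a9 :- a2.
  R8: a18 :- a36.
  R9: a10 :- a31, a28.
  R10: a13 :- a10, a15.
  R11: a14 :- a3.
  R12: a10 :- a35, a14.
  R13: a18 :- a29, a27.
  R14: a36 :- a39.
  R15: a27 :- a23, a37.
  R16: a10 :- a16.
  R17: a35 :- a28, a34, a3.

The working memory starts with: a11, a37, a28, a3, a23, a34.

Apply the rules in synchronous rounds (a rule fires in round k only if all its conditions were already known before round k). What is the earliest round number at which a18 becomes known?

Round 1 fires R11, R15, R17, giving a14, a27, a35.
Round 2 fires R2, R12, giving a15, a10.
Round 3 fires R10, giving a13.
Round 4 fires R5, giving a39.
Round 5 fires R1, R14, giving a24, a36.
Round 6 fires R3, R8, giving a38, a18.
a18 first appears in round 6.

6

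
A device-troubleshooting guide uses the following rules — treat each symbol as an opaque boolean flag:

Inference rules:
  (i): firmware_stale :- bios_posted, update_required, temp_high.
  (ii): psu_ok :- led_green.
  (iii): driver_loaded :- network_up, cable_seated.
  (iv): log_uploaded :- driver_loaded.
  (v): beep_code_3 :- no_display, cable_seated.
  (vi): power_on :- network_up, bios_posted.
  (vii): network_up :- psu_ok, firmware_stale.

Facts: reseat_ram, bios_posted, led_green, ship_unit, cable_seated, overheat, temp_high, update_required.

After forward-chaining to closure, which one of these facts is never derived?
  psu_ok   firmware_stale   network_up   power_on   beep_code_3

Round 1 — (i), (ii), derive firmware_stale, psu_ok.
Round 2 — (vii), derive network_up.
Round 3 — (iii), (vi), derive driver_loaded, power_on.
Round 4 — (iv), derive log_uploaded.
Derived: network_up (round 2), power_on (round 3), firmware_stale (round 1), psu_ok (round 1). beep_code_3 never appears in any round.

beep_code_3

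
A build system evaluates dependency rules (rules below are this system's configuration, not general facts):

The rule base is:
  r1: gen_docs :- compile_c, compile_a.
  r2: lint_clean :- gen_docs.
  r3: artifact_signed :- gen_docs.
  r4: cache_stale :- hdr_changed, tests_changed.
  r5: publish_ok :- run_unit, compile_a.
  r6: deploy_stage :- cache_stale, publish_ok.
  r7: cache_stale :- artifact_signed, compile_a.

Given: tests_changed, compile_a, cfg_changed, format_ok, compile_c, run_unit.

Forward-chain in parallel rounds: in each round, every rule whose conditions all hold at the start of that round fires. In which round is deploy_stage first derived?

4

Round 1: r1 [gen_docs :- compile_c, compile_a.]; r5 [publish_ok :- run_unit, compile_a.]. Adds gen_docs, publish_ok.
Round 2: r2 [lint_clean :- gen_docs.]; r3 [artifact_signed :- gen_docs.]. Adds lint_clean, artifact_signed.
Round 3: r7 [cache_stale :- artifact_signed, compile_a.]. Adds cache_stale.
Round 4: r6 [deploy_stage :- cache_stale, publish_ok.]. Adds deploy_stage.
deploy_stage first appears in round 4.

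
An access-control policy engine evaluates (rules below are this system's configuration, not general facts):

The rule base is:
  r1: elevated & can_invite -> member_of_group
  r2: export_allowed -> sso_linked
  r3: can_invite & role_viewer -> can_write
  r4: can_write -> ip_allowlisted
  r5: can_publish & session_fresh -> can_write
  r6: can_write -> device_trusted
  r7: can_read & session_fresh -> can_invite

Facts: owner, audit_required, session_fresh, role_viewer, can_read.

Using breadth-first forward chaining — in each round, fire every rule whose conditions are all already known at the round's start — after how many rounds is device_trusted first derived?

3

Round 1 fires r7, giving can_invite.
Round 2 fires r3, giving can_write.
Round 3 fires r4, r6, giving ip_allowlisted, device_trusted.
device_trusted first appears in round 3.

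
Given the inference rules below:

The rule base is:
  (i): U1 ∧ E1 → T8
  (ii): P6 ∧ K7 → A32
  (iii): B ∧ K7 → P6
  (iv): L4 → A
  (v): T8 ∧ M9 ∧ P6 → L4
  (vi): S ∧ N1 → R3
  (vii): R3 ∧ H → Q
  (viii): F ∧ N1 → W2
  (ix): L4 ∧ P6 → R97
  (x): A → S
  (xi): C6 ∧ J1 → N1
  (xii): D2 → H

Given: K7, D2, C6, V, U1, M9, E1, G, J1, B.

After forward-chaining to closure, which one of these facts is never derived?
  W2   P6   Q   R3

W2

Round 1: (i) [U1 ∧ E1 → T8]; (iii) [B ∧ K7 → P6]; (xi) [C6 ∧ J1 → N1]; (xii) [D2 → H]. New: T8, P6, N1, H.
Round 2: (ii) [P6 ∧ K7 → A32]; (v) [T8 ∧ M9 ∧ P6 → L4]. New: A32, L4.
Round 3: (iv) [L4 → A]; (ix) [L4 ∧ P6 → R97]. New: A, R97.
Round 4: (x) [A → S]. New: S.
Round 5: (vi) [S ∧ N1 → R3]. New: R3.
Round 6: (vii) [R3 ∧ H → Q]. New: Q.
Derived: R3 (round 5), Q (round 6), P6 (round 1). W2 never appears in any round.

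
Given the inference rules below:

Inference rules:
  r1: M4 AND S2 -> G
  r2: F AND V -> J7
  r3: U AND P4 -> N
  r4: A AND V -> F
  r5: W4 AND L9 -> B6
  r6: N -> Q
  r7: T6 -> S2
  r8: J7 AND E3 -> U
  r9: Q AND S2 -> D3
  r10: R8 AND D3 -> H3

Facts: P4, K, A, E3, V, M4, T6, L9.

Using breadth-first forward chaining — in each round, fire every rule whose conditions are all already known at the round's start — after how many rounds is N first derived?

Round 1: r4 [A AND V -> F]; r7 [T6 -> S2]. New: F, S2.
Round 2: r1 [M4 AND S2 -> G]; r2 [F AND V -> J7]. New: G, J7.
Round 3: r8 [J7 AND E3 -> U]. New: U.
Round 4: r3 [U AND P4 -> N]. New: N.
N first appears in round 4.

4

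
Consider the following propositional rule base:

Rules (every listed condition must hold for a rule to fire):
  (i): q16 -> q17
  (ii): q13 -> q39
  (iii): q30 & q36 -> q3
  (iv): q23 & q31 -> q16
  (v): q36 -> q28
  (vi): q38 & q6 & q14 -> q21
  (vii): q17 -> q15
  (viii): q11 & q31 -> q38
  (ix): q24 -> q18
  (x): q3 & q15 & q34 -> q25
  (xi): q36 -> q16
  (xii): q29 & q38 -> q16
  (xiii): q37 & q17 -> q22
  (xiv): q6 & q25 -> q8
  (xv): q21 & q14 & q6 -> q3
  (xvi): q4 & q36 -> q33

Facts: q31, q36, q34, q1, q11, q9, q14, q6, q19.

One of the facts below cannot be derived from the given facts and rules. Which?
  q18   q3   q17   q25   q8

q18

Round 1 fires (v), (viii), (xi), giving q28, q38, q16.
Round 2 fires (i), (vi), giving q17, q21.
Round 3 fires (vii), (xv), giving q15, q3.
Round 4 fires (x), giving q25.
Round 5 fires (xiv), giving q8.
Derived: q3 (round 3), q8 (round 5), q17 (round 2), q25 (round 4). q18 never appears in any round.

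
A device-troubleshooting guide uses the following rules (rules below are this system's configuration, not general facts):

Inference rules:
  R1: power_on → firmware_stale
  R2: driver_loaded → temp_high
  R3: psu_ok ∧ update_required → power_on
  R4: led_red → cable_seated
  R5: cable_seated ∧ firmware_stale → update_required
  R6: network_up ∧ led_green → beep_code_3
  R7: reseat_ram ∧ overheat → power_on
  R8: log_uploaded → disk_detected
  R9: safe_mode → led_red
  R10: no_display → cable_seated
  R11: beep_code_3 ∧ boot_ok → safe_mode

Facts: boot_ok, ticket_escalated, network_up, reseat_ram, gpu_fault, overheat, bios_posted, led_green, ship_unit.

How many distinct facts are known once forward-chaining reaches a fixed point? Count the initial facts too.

Round 1 — R6, R7, derive beep_code_3, power_on.
Round 2 — R1, R11, derive firmware_stale, safe_mode.
Round 3 — R9, derive led_red.
Round 4 — R4, derive cable_seated.
Round 5 — R5, derive update_required.
Closure: {beep_code_3, bios_posted, boot_ok, cable_seated, firmware_stale, gpu_fault, led_green, led_red, network_up, overheat, power_on, reseat_ram, safe_mode, ship_unit, ticket_escalated, update_required} — 16 facts.

16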